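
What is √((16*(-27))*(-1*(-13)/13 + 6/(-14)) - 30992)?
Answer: 4*I*√95669/7 ≈ 176.75*I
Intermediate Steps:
√((16*(-27))*(-1*(-13)/13 + 6/(-14)) - 30992) = √(-432*(13*(1/13) + 6*(-1/14)) - 30992) = √(-432*(1 - 3/7) - 30992) = √(-432*4/7 - 30992) = √(-1728/7 - 30992) = √(-218672/7) = 4*I*√95669/7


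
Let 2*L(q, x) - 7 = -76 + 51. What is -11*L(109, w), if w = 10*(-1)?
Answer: 99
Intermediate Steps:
w = -10
L(q, x) = -9 (L(q, x) = 7/2 + (-76 + 51)/2 = 7/2 + (1/2)*(-25) = 7/2 - 25/2 = -9)
-11*L(109, w) = -11*(-9) = 99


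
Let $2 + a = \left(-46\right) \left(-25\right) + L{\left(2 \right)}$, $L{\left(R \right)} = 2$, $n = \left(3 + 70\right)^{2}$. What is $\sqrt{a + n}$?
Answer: $\sqrt{6479} \approx 80.492$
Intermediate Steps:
$n = 5329$ ($n = 73^{2} = 5329$)
$a = 1150$ ($a = -2 + \left(\left(-46\right) \left(-25\right) + 2\right) = -2 + \left(1150 + 2\right) = -2 + 1152 = 1150$)
$\sqrt{a + n} = \sqrt{1150 + 5329} = \sqrt{6479}$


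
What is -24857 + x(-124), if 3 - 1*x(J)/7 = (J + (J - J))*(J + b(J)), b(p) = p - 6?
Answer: -245308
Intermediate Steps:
b(p) = -6 + p
x(J) = 21 - 7*J*(-6 + 2*J) (x(J) = 21 - 7*(J + (J - J))*(J + (-6 + J)) = 21 - 7*(J + 0)*(-6 + 2*J) = 21 - 7*J*(-6 + 2*J))
-24857 + x(-124) = -24857 + (21 - 14*(-124)² + 42*(-124)) = -24857 + (21 - 14*15376 - 5208) = -24857 + (21 - 215264 - 5208) = -24857 - 220451 = -245308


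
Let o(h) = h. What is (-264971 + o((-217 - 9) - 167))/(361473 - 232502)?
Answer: -265364/128971 ≈ -2.0575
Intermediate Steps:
(-264971 + o((-217 - 9) - 167))/(361473 - 232502) = (-264971 + ((-217 - 9) - 167))/(361473 - 232502) = (-264971 + (-226 - 167))/128971 = (-264971 - 393)*(1/128971) = -265364*1/128971 = -265364/128971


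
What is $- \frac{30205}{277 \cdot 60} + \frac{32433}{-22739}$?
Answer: $- \frac{245173591}{75584436} \approx -3.2437$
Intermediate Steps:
$- \frac{30205}{277 \cdot 60} + \frac{32433}{-22739} = - \frac{30205}{16620} + 32433 \left(- \frac{1}{22739}\right) = \left(-30205\right) \frac{1}{16620} - \frac{32433}{22739} = - \frac{6041}{3324} - \frac{32433}{22739} = - \frac{245173591}{75584436}$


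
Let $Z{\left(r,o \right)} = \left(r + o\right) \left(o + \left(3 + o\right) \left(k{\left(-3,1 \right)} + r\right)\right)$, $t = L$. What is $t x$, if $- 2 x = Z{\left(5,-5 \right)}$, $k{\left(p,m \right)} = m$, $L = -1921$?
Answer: $0$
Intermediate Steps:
$t = -1921$
$Z{\left(r,o \right)} = \left(o + r\right) \left(o + \left(1 + r\right) \left(3 + o\right)\right)$ ($Z{\left(r,o \right)} = \left(r + o\right) \left(o + \left(3 + o\right) \left(1 + r\right)\right) = \left(o + r\right) \left(o + \left(1 + r\right) \left(3 + o\right)\right)$)
$x = 0$ ($x = - \frac{2 \left(-5\right)^{2} + 3 \left(-5\right) + 3 \cdot 5 + 3 \cdot 5^{2} - 5 \cdot 5^{2} + 5 \left(-5\right)^{2} + 5 \left(-5\right) 5}{2} = - \frac{2 \cdot 25 - 15 + 15 + 3 \cdot 25 - 125 + 5 \cdot 25 - 125}{2} = - \frac{50 - 15 + 15 + 75 - 125 + 125 - 125}{2} = \left(- \frac{1}{2}\right) 0 = 0$)
$t x = \left(-1921\right) 0 = 0$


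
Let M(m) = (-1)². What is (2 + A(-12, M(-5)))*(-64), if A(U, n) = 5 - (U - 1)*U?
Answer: 9536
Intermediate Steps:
M(m) = 1
A(U, n) = 5 - U*(-1 + U) (A(U, n) = 5 - (-1 + U)*U = 5 - U*(-1 + U))
(2 + A(-12, M(-5)))*(-64) = (2 + (5 - 12 - 1*(-12)²))*(-64) = (2 + (5 - 12 - 1*144))*(-64) = (2 + (5 - 12 - 144))*(-64) = (2 - 151)*(-64) = -149*(-64) = 9536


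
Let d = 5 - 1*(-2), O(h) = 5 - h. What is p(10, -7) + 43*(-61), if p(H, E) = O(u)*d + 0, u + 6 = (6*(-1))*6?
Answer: -2294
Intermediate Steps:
u = -42 (u = -6 + (6*(-1))*6 = -6 - 6*6 = -6 - 36 = -42)
d = 7 (d = 5 + 2 = 7)
p(H, E) = 329 (p(H, E) = (5 - 1*(-42))*7 + 0 = (5 + 42)*7 + 0 = 47*7 + 0 = 329 + 0 = 329)
p(10, -7) + 43*(-61) = 329 + 43*(-61) = 329 - 2623 = -2294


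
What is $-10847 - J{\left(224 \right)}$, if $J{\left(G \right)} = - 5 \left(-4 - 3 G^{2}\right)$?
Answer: $-763507$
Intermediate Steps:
$J{\left(G \right)} = 20 + 15 G^{2}$
$-10847 - J{\left(224 \right)} = -10847 - \left(20 + 15 \cdot 224^{2}\right) = -10847 - \left(20 + 15 \cdot 50176\right) = -10847 - \left(20 + 752640\right) = -10847 - 752660 = -763507$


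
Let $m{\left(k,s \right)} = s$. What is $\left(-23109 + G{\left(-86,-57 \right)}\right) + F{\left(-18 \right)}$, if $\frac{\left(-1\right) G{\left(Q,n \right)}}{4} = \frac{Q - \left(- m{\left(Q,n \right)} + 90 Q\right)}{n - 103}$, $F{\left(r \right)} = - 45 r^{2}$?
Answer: $- \frac{1499963}{40} \approx -37499.0$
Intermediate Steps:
$G{\left(Q,n \right)} = - \frac{4 \left(n - 89 Q\right)}{-103 + n}$ ($G{\left(Q,n \right)} = - 4 \frac{Q - \left(- n + 90 Q\right)}{n - 103} = - 4 \frac{Q - \left(- n + 90 Q\right)}{-103 + n} = - 4 \frac{n - 89 Q}{-103 + n} = - \frac{4 \left(n - 89 Q\right)}{-103 + n}$)
$\left(-23109 + G{\left(-86,-57 \right)}\right) + F{\left(-18 \right)} = \left(-23109 + \frac{4 \left(\left(-1\right) \left(-57\right) + 89 \left(-86\right)\right)}{-103 - 57}\right) - 45 \left(-18\right)^{2} = \left(-23109 + \frac{4 \left(57 - 7654\right)}{-160}\right) - 14580 = \left(-23109 + 4 \left(- \frac{1}{160}\right) \left(-7597\right)\right) - 14580 = \left(-23109 + \frac{7597}{40}\right) - 14580 = - \frac{916763}{40} - 14580 = - \frac{1499963}{40}$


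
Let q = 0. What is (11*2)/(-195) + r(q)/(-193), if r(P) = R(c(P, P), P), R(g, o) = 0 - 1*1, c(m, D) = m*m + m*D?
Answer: -4051/37635 ≈ -0.10764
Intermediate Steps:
c(m, D) = m² + D*m
R(g, o) = -1 (R(g, o) = 0 - 1 = -1)
r(P) = -1
(11*2)/(-195) + r(q)/(-193) = (11*2)/(-195) - 1/(-193) = 22*(-1/195) - 1*(-1/193) = -22/195 + 1/193 = -4051/37635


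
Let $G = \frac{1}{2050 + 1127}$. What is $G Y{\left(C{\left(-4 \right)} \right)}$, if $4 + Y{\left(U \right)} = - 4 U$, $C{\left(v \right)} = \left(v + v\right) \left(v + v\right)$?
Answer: $- \frac{260}{3177} \approx -0.081838$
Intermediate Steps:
$C{\left(v \right)} = 4 v^{2}$ ($C{\left(v \right)} = 2 v 2 v = 4 v^{2}$)
$Y{\left(U \right)} = -4 - 4 U$
$G = \frac{1}{3177} \approx 0.00031476$
$G Y{\left(C{\left(-4 \right)} \right)} = \frac{-4 - 4 \cdot 4 \left(-4\right)^{2}}{3177} = \frac{-4 - 4 \cdot 4 \cdot 16}{3177} = \frac{-4 - 256}{3177} = \frac{1}{3177} \left(-260\right) = - \frac{260}{3177}$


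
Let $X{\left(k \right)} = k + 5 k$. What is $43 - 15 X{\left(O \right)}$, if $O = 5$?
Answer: $-407$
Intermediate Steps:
$X{\left(k \right)} = 6 k$
$43 - 15 X{\left(O \right)} = 43 - 15 \cdot 6 \cdot 5 = 43 - 450 = -407$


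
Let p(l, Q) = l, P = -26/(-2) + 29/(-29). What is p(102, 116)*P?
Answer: 1224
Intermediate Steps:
P = 12 (P = -26*(-½) + 29*(-1/29) = 13 - 1 = 12)
p(102, 116)*P = 102*12 = 1224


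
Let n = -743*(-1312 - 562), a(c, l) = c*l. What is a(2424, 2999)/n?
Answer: 3634788/696191 ≈ 5.2210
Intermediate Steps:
n = 1392382 (n = -743*(-1874) = 1392382)
a(2424, 2999)/n = (2424*2999)/1392382 = 7269576*(1/1392382) = 3634788/696191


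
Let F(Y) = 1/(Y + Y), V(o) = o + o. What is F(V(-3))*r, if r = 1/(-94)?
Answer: 1/1128 ≈ 0.00088653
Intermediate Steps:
V(o) = 2*o
F(Y) = 1/(2*Y)
r = -1/94 ≈ -0.010638
F(V(-3))*r = (1/(2*((2*(-3)))))*(-1/94) = ((½)/(-6))*(-1/94) = ((½)*(-⅙))*(-1/94) = -1/12*(-1/94) = 1/1128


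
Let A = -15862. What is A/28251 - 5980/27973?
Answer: -612648706/790265223 ≈ -0.77524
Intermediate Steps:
A/28251 - 5980/27973 = -15862/28251 - 5980/27973 = -612648706/790265223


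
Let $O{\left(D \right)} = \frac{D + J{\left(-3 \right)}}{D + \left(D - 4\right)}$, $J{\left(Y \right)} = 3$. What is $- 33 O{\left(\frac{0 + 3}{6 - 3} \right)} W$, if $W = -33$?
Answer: $-2178$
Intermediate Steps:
$O{\left(D \right)} = \frac{3 + D}{-4 + 2 D}$ ($O{\left(D \right)} = \frac{D + 3}{D + \left(D - 4\right)} = \frac{3 + D}{D + \left(-4 + D\right)} = \frac{3 + D}{-4 + 2 D}$)
$- 33 O{\left(\frac{0 + 3}{6 - 3} \right)} W = - 33 \frac{3 + \frac{0 + 3}{6 - 3}}{2 \left(-2 + \frac{0 + 3}{6 - 3}\right)} \left(-33\right) = - 33 \frac{3 + \frac{3}{3}}{2 \left(-2 + \frac{3}{3}\right)} \left(-33\right) = - 33 \frac{3 + 3 \cdot \frac{1}{3}}{2 \left(-2 + 3 \cdot \frac{1}{3}\right)} \left(-33\right) = - 33 \frac{3 + 1}{2 \left(-2 + 1\right)} \left(-33\right) = - 33 \cdot \frac{1}{2} \frac{1}{-1} \cdot 4 \left(-33\right) = - 33 \cdot \frac{1}{2} \left(-1\right) 4 \left(-33\right) = \left(-33\right) \left(-2\right) \left(-33\right) = 66 \left(-33\right) = -2178$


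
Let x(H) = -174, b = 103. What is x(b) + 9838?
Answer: 9664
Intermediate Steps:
x(b) + 9838 = -174 + 9838 = 9664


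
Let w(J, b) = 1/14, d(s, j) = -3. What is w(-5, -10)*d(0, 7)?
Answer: -3/14 ≈ -0.21429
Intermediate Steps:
w(J, b) = 1/14 (w(J, b) = 1*(1/14) = 1/14)
w(-5, -10)*d(0, 7) = (1/14)*(-3) = -3/14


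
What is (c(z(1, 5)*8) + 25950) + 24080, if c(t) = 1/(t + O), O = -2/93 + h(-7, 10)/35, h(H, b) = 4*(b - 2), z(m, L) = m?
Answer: 1448171635/28946 ≈ 50030.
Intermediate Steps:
h(H, b) = -8 + 4*b (h(H, b) = 4*(-2 + b) = -8 + 4*b)
O = 2906/3255 (O = -2/93 + (-8 + 4*10)/35 = -2*1/93 + (-8 + 40)*(1/35) = -2/93 + 32*(1/35) = -2/93 + 32/35 = 2906/3255 ≈ 0.89278)
c(t) = 1/(2906/3255 + t) (c(t) = 1/(t + 2906/3255) = 1/(2906/3255 + t))
(c(z(1, 5)*8) + 25950) + 24080 = (3255/(2906 + 3255*(1*8)) + 25950) + 24080 = (3255/(2906 + 3255*8) + 25950) + 24080 = (3255/(2906 + 26040) + 25950) + 24080 = (3255/28946 + 25950) + 24080 = 751151955/28946 + 24080 = 1448171635/28946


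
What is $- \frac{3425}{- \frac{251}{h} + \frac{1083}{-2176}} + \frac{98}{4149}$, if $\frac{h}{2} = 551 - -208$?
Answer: $\frac{4693930544626}{908701533} \approx 5165.5$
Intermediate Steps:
$h = 1518$ ($h = 2 \left(551 - -208\right) = 2 \left(551 + 208\right) = 2 \cdot 759 = 1518$)
$- \frac{3425}{- \frac{251}{h} + \frac{1083}{-2176}} + \frac{98}{4149} = - \frac{3425}{- \frac{251}{1518} + \frac{1083}{-2176}} + \frac{98}{4149} = - \frac{3425}{\left(-251\right) \frac{1}{1518} + 1083 \left(- \frac{1}{2176}\right)} + 98 \cdot \frac{1}{4149} = - \frac{3425}{- \frac{251}{1518} - \frac{1083}{2176}} + \frac{98}{4149} = - \frac{3425}{- \frac{1095085}{1651584}} + \frac{98}{4149} = \left(-3425\right) \left(- \frac{1651584}{1095085}\right) + \frac{98}{4149} = \frac{1131335040}{219017} + \frac{98}{4149} = \frac{4693930544626}{908701533}$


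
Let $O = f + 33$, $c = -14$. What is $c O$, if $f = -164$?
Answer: $1834$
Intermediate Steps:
$O = -131$ ($O = -164 + 33 = -131$)
$c O = \left(-14\right) \left(-131\right) = 1834$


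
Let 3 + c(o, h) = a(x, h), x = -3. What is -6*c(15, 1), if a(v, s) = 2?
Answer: 6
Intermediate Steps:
c(o, h) = -1 (c(o, h) = -3 + 2 = -1)
-6*c(15, 1) = -6*(-1) = 6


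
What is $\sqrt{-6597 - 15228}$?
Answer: $15 i \sqrt{97} \approx 147.73 i$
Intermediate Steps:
$\sqrt{-6597 - 15228} = \sqrt{-21825} = 15 i \sqrt{97}$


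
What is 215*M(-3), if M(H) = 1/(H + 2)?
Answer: -215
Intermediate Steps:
M(H) = 1/(2 + H)
215*M(-3) = 215/(2 - 3) = 215/(-1) = 215*(-1) = -215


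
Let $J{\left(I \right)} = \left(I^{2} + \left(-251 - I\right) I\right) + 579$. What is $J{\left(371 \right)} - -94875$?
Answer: $2333$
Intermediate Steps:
$J{\left(I \right)} = 579 + I^{2} + I \left(-251 - I\right)$ ($J{\left(I \right)} = \left(I^{2} + I \left(-251 - I\right)\right) + 579 = 579 + I^{2} + I \left(-251 - I\right)$)
$J{\left(371 \right)} - -94875 = \left(579 - 93121\right) - -94875 = \left(579 - 93121\right) + 94875 = -92542 + 94875 = 2333$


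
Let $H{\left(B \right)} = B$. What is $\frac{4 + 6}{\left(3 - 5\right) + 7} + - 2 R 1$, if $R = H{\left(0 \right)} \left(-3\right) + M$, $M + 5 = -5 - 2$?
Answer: $26$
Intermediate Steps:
$M = -12$ ($M = -5 - 7 = -12$)
$R = -12$ ($R = 0 \left(-3\right) - 12 = 0 - 12 = -12$)
$\frac{4 + 6}{\left(3 - 5\right) + 7} + - 2 R 1 = \frac{4 + 6}{\left(3 - 5\right) + 7} + \left(-2\right) \left(-12\right) 1 = \frac{10}{-2 + 7} + 24 \cdot 1 = \frac{10}{5} + 24 = 10 \cdot \frac{1}{5} + 24 = 2 + 24 = 26$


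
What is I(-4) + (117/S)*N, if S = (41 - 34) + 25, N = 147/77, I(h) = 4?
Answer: 3865/352 ≈ 10.980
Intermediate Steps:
N = 21/11 (N = 147*(1/77) = 21/11 ≈ 1.9091)
S = 32 (S = 7 + 25 = 32)
I(-4) + (117/S)*N = 4 + (117/32)*(21/11) = 4 + 2457/352 = 3865/352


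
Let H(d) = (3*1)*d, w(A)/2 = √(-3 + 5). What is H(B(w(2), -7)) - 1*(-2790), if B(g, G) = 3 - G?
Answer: 2820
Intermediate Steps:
w(A) = 2*√2 (w(A) = 2*√(-3 + 5) = 2*√2)
H(d) = 3*d
H(B(w(2), -7)) - 1*(-2790) = 3*(3 - 1*(-7)) - 1*(-2790) = 3*(3 + 7) + 2790 = 3*10 + 2790 = 30 + 2790 = 2820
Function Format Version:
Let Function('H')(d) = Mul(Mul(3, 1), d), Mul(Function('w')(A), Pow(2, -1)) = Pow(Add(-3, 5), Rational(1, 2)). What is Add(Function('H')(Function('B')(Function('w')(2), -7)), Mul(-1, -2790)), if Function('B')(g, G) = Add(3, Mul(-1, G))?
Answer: 2820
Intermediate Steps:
Function('w')(A) = Mul(2, Pow(2, Rational(1, 2))) (Function('w')(A) = Mul(2, Pow(Add(-3, 5), Rational(1, 2))) = Mul(2, Pow(2, Rational(1, 2))))
Function('H')(d) = Mul(3, d)
Add(Function('H')(Function('B')(Function('w')(2), -7)), Mul(-1, -2790)) = Add(Mul(3, Add(3, Mul(-1, -7))), Mul(-1, -2790)) = Add(Mul(3, Add(3, 7)), 2790) = Add(Mul(3, 10), 2790) = Add(30, 2790) = 2820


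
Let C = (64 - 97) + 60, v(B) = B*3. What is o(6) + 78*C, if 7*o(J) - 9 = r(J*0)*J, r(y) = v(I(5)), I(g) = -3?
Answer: 14697/7 ≈ 2099.6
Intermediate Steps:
v(B) = 3*B
C = 27 (C = -33 + 60 = 27)
r(y) = -9 (r(y) = 3*(-3) = -9)
o(J) = 9/7 - 9*J/7 (o(J) = 9/7 + (-9*J)/7 = 9/7 - 9*J/7)
o(6) + 78*C = (9/7 - 9/7*6) + 78*27 = (9/7 - 54/7) + 2106 = -45/7 + 2106 = 14697/7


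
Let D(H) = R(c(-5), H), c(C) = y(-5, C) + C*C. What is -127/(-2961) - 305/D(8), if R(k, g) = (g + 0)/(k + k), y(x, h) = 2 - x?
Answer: -7224713/2961 ≈ -2440.0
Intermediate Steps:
c(C) = 7 + C² (c(C) = (2 - 1*(-5)) + C*C = (2 + 5) + C² = 7 + C²)
R(k, g) = g/(2*k) (R(k, g) = g/((2*k)) = g*(1/(2*k)) = g/(2*k))
D(H) = H/64 (D(H) = H/(2*(7 + (-5)²)) = H/(2*(7 + 25)) = (½)*H/32 = (½)*H*(1/32) = H/64)
-127/(-2961) - 305/D(8) = -127/(-2961) - 305/((1/64)*8) = -127*(-1/2961) - 305/⅛ = 127/2961 - 305*8 = 127/2961 - 2440 = -7224713/2961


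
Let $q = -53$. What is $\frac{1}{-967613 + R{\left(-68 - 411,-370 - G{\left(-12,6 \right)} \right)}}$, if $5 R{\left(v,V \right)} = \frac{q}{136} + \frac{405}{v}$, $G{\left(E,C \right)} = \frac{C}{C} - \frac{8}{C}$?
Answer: $- \frac{325720}{315170986827} \approx -1.0335 \cdot 10^{-6}$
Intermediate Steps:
$G{\left(E,C \right)} = 1 - \frac{8}{C}$
$R{\left(v,V \right)} = - \frac{53}{680} + \frac{81}{v}$ ($R{\left(v,V \right)} = \frac{- \frac{53}{136} + \frac{405}{v}}{5} = - \frac{53}{680} + \frac{81}{v}$)
$\frac{1}{-967613 + R{\left(-68 - 411,-370 - G{\left(-12,6 \right)} \right)}} = \frac{1}{-967613 + \left(- \frac{53}{680} + \frac{81}{-68 - 411}\right)} = \frac{1}{-967613 + \left(- \frac{53}{680} + \frac{81}{-479}\right)} = \frac{1}{-967613 + \left(- \frac{53}{680} + 81 \left(- \frac{1}{479}\right)\right)} = \frac{1}{-967613 - \frac{80467}{325720}} = \frac{1}{- \frac{315170986827}{325720}} = - \frac{325720}{315170986827}$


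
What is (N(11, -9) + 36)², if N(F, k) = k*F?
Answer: 3969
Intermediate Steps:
N(F, k) = F*k
(N(11, -9) + 36)² = (11*(-9) + 36)² = (-99 + 36)² = (-63)² = 3969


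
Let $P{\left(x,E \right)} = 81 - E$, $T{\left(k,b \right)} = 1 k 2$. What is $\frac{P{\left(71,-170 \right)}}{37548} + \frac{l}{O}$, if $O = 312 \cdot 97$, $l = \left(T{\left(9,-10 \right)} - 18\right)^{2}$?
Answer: $\frac{251}{37548} \approx 0.0066848$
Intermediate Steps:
$T{\left(k,b \right)} = 2 k$ ($T{\left(k,b \right)} = k 2 = 2 k$)
$l = 0$ ($l = \left(2 \cdot 9 - 18\right)^{2} = \left(18 - 18\right)^{2} = 0^{2} = 0$)
$O = 30264$
$\frac{P{\left(71,-170 \right)}}{37548} + \frac{l}{O} = \frac{81 - -170}{37548} + \frac{0}{30264} = \left(81 + 170\right) \frac{1}{37548} + 0 \cdot \frac{1}{30264} = 251 \cdot \frac{1}{37548} + 0 = \frac{251}{37548} + 0 = \frac{251}{37548}$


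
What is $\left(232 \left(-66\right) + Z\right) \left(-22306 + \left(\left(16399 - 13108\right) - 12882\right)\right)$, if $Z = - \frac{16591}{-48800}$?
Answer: $\frac{23833725760073}{48800} \approx 4.884 \cdot 10^{8}$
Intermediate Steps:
$Z = \frac{16591}{48800}$ ($Z = \left(-16591\right) \left(- \frac{1}{48800}\right) = \frac{16591}{48800} \approx 0.33998$)
$\left(232 \left(-66\right) + Z\right) \left(-22306 + \left(\left(16399 - 13108\right) - 12882\right)\right) = \left(232 \left(-66\right) + \frac{16591}{48800}\right) \left(-22306 + \left(\left(16399 - 13108\right) - 12882\right)\right) = \left(-15312 + \frac{16591}{48800}\right) \left(-22306 + \left(3291 - 12882\right)\right) = - \frac{747209009 \left(-22306 - 9591\right)}{48800} = \left(- \frac{747209009}{48800}\right) \left(-31897\right) = \frac{23833725760073}{48800}$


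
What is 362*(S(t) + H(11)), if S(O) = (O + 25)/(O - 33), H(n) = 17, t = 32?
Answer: -14480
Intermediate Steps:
S(O) = (25 + O)/(-33 + O)
362*(S(t) + H(11)) = 362*((25 + 32)/(-33 + 32) + 17) = 362*(57/(-1) + 17) = 362*(-1*57 + 17) = 362*(-57 + 17) = 362*(-40) = -14480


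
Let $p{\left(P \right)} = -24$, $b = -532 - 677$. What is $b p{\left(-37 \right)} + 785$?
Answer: $29801$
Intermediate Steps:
$b = -1209$
$b p{\left(-37 \right)} + 785 = \left(-1209\right) \left(-24\right) + 785 = 29016 + 785 = 29801$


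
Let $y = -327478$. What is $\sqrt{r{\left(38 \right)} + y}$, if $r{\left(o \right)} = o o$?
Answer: $3 i \sqrt{36226} \approx 570.99 i$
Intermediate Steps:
$r{\left(o \right)} = o^{2}$
$\sqrt{r{\left(38 \right)} + y} = \sqrt{38^{2} - 327478} = \sqrt{1444 - 327478} = \sqrt{-326034} = 3 i \sqrt{36226}$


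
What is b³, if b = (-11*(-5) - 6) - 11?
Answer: 54872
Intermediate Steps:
b = 38 (b = (55 - 6) - 11 = 49 - 11 = 38)
b³ = 38³ = 54872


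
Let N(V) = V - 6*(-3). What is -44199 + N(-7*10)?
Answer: -44251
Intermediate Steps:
N(V) = 18 + V (N(V) = V + 18 = 18 + V)
-44199 + N(-7*10) = -44199 + (18 - 7*10) = -44199 + (18 - 70) = -44199 - 52 = -44251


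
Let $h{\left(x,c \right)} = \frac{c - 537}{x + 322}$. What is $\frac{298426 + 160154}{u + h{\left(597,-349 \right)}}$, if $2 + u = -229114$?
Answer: $- \frac{42143502}{21055849} \approx -2.0015$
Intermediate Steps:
$u = -229116$ ($u = -2 - 229114 = -229116$)
$h{\left(x,c \right)} = \frac{-537 + c}{322 + x}$
$\frac{298426 + 160154}{u + h{\left(597,-349 \right)}} = \frac{298426 + 160154}{-229116 + \frac{-537 - 349}{322 + 597}} = \frac{458580}{-229116 + \frac{1}{919} \left(-886\right)} = \frac{458580}{-229116 - \frac{886}{919}} = \frac{458580}{- \frac{210558490}{919}} = 458580 \left(- \frac{919}{210558490}\right) = - \frac{42143502}{21055849}$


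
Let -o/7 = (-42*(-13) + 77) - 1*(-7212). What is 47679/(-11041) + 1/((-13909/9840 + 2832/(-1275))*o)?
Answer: -26064269747307/6035695727173 ≈ -4.3184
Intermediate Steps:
o = -54845 (o = -7*((-42*(-13) + 77) - 1*(-7212)) = -7*((546 + 77) + 7212) = -7*(623 + 7212) = -7*7835 = -54845)
47679/(-11041) + 1/((-13909/9840 + 2832/(-1275))*o) = 47679/(-11041) + 1/((-13909/9840 + 2832/(-1275))*(-54845)) = 47679*(-1/11041) - 1/54845/(-13909*1/9840 + 2832*(-1/1275)) = -47679/11041 - 1/54845/(-13909/9840 - 944/425) = -47679/11041 - 1/54845/(-3040057/836400) = -47679/11041 - 836400/3040057*(-1/54845) = -47679/11041 + 167280/33346385233 = -26064269747307/6035695727173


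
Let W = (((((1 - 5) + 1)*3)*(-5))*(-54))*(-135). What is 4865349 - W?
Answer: 4537299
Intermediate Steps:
W = 328050 (W = ((((-4 + 1)*3)*(-5))*(-54))*(-135) = ((-3*3*(-5))*(-54))*(-135) = (-9*(-5)*(-54))*(-135) = (45*(-54))*(-135) = -2430*(-135) = 328050)
4865349 - W = 4865349 - 1*328050 = 4865349 - 328050 = 4537299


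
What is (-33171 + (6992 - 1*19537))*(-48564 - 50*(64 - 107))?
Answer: 2121862424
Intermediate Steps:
(-33171 + (6992 - 1*19537))*(-48564 - 50*(64 - 107)) = (-33171 + (6992 - 19537))*(-48564 - 50*(-43)) = (-33171 - 12545)*(-48564 + 2150) = -45716*(-46414) = 2121862424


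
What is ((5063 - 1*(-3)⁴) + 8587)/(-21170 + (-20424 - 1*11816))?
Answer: -13569/53410 ≈ -0.25405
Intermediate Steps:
((5063 - 1*(-3)⁴) + 8587)/(-21170 + (-20424 - 1*11816)) = ((5063 - 1*81) + 8587)/(-21170 + (-20424 - 11816)) = ((5063 - 81) + 8587)/(-21170 - 32240) = (4982 + 8587)/(-53410) = 13569*(-1/53410) = -13569/53410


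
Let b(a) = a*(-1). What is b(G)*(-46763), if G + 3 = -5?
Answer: -374104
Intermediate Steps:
G = -8 (G = -3 - 5 = -8)
b(a) = -a
b(G)*(-46763) = -1*(-8)*(-46763) = 8*(-46763) = -374104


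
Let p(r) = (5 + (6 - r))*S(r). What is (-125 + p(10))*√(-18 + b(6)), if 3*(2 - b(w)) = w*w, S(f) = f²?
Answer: -50*I*√7 ≈ -132.29*I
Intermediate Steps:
p(r) = r²*(11 - r) (p(r) = (5 + (6 - r))*r² = (11 - r)*r² = r²*(11 - r))
b(w) = 2 - w²/3 (b(w) = 2 - w*w/3 = 2 - w²/3)
(-125 + p(10))*√(-18 + b(6)) = (-125 + 10²*(11 - 1*10))*√(-18 + (2 - ⅓*6²)) = (-125 + 100*(11 - 10))*√(-18 + (2 - ⅓*36)) = (-125 + 100*1)*√(-18 + (2 - 12)) = (-125 + 100)*√(-18 - 10) = -50*I*√7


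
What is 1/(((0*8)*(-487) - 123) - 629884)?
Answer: -1/630007 ≈ -1.5873e-6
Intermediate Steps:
1/(((0*8)*(-487) - 123) - 629884) = 1/((0*(-487) - 123) - 629884) = 1/((0 - 123) - 629884) = 1/(-123 - 629884) = 1/(-630007) = -1/630007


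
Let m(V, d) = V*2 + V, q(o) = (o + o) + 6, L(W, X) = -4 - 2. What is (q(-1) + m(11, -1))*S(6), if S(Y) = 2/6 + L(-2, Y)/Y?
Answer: -74/3 ≈ -24.667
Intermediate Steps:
L(W, X) = -6
q(o) = 6 + 2*o (q(o) = 2*o + 6 = 6 + 2*o)
m(V, d) = 3*V (m(V, d) = 2*V + V = 3*V)
S(Y) = ⅓ - 6/Y (S(Y) = 2/6 - 6/Y = 2*(⅙) - 6/Y = ⅓ - 6/Y)
(q(-1) + m(11, -1))*S(6) = ((6 + 2*(-1)) + 3*11)*((⅓)*(-18 + 6)/6) = ((6 - 2) + 33)*((⅓)*(⅙)*(-12)) = (4 + 33)*(-⅔) = 37*(-⅔) = -74/3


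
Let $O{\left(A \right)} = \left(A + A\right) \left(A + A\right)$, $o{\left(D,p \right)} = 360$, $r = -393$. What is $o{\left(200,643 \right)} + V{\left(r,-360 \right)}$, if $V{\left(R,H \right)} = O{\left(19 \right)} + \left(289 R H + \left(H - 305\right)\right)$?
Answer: $40888859$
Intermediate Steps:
$O{\left(A \right)} = 4 A^{2}$ ($O{\left(A \right)} = 2 A 2 A = 4 A^{2}$)
$V{\left(R,H \right)} = 1139 + H + 289 H R$ ($V{\left(R,H \right)} = 4 \cdot 19^{2} + \left(289 R H + \left(H - 305\right)\right) = 4 \cdot 361 + \left(289 H R + \left(-305 + H\right)\right) = 1444 + \left(-305 + H + 289 H R\right) = 1139 + H + 289 H R$)
$o{\left(200,643 \right)} + V{\left(r,-360 \right)} = 360 + \left(1139 - 360 + 289 \left(-360\right) \left(-393\right)\right) = 360 + \left(1139 - 360 + 40887720\right) = 360 + 40888499 = 40888859$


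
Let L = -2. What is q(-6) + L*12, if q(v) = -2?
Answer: -26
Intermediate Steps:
q(-6) + L*12 = -2 - 2*12 = -2 - 24 = -26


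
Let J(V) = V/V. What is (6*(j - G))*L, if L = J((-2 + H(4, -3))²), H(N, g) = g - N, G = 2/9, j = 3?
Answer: 50/3 ≈ 16.667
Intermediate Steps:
G = 2/9 (G = 2*(⅑) = 2/9 ≈ 0.22222)
J(V) = 1
L = 1
(6*(j - G))*L = (6*(3 - 1*2/9))*1 = (6*(3 - 2/9))*1 = (6*(25/9))*1 = (50/3)*1 = 50/3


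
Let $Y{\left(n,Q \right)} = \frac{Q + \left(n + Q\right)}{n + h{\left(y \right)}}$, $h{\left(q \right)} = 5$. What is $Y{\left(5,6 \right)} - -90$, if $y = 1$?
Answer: $\frac{917}{10} \approx 91.7$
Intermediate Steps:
$Y{\left(n,Q \right)} = \frac{n + 2 Q}{5 + n}$ ($Y{\left(n,Q \right)} = \frac{Q + \left(n + Q\right)}{n + 5} = \frac{Q + \left(Q + n\right)}{5 + n} = \frac{n + 2 Q}{5 + n}$)
$Y{\left(5,6 \right)} - -90 = \frac{5 + 2 \cdot 6}{5 + 5} - -90 = \frac{5 + 12}{10} + 90 = \frac{1}{10} \cdot 17 + 90 = \frac{17}{10} + 90 = \frac{917}{10}$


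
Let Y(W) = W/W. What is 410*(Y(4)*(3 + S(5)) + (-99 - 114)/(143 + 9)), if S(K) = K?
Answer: 205615/76 ≈ 2705.5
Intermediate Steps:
Y(W) = 1
410*(Y(4)*(3 + S(5)) + (-99 - 114)/(143 + 9)) = 410*(1*(3 + 5) + (-99 - 114)/(143 + 9)) = 410*(1*8 - 213/152) = 410*(8 - 213*1/152) = 410*(8 - 213/152) = 410*(1003/152) = 205615/76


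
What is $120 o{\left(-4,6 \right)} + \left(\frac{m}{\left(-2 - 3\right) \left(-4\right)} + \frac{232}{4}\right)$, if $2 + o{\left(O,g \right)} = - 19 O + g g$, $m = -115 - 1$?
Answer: $\frac{66261}{5} \approx 13252.0$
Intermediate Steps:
$m = -116$
$o{\left(O,g \right)} = -2 + g^{2} - 19 O$ ($o{\left(O,g \right)} = -2 - \left(19 O - g g\right) = -2 - \left(- g^{2} + 19 O\right) = -2 + g^{2} - 19 O$)
$120 o{\left(-4,6 \right)} + \left(\frac{m}{\left(-2 - 3\right) \left(-4\right)} + \frac{232}{4}\right) = 120 \left(-2 + 6^{2} - -76\right) + \left(- \frac{116}{\left(-2 - 3\right) \left(-4\right)} + \frac{232}{4}\right) = 120 \left(-2 + 36 + 76\right) + \left(- \frac{116}{\left(-5\right) \left(-4\right)} + 232 \cdot \frac{1}{4}\right) = 120 \cdot 110 + \left(- \frac{116}{20} + 58\right) = 13200 + \left(\left(-116\right) \frac{1}{20} + 58\right) = 13200 + \left(- \frac{29}{5} + 58\right) = 13200 + \frac{261}{5} = \frac{66261}{5}$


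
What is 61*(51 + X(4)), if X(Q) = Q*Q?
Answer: 4087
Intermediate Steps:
X(Q) = Q**2
61*(51 + X(4)) = 61*(51 + 4**2) = 61*(51 + 16) = 61*67 = 4087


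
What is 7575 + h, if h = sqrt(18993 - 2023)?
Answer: 7575 + sqrt(16970) ≈ 7705.3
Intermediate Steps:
h = sqrt(16970) ≈ 130.27
7575 + h = 7575 + sqrt(16970)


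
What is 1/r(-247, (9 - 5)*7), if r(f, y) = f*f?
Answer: 1/61009 ≈ 1.6391e-5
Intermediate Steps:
r(f, y) = f²
1/r(-247, (9 - 5)*7) = 1/((-247)²) = 1/61009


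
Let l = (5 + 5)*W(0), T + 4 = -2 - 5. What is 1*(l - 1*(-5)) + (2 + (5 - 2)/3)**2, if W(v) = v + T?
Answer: -96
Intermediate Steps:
T = -11 (T = -4 + (-2 - 5) = -4 - 7 = -11)
W(v) = -11 + v (W(v) = v - 11 = -11 + v)
l = -110 (l = (5 + 5)*(-11 + 0) = 10*(-11) = -110)
1*(l - 1*(-5)) + (2 + (5 - 2)/3)**2 = 1*(-110 - 1*(-5)) + (2 + (5 - 2)/3)**2 = 1*(-110 + 5) + (2 + 3*(1/3))**2 = 1*(-105) + (2 + 1)**2 = -105 + 3**2 = -105 + 9 = -96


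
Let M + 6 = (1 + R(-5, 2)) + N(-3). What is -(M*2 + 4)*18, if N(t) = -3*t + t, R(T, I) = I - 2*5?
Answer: 180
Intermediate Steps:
R(T, I) = -10 + I (R(T, I) = I - 10 = -10 + I)
N(t) = -2*t
M = -7 (M = -6 + ((1 + (-10 + 2)) - 2*(-3)) = -6 + ((1 - 8) + 6) = -6 + (-7 + 6) = -6 - 1 = -7)
-(M*2 + 4)*18 = -(-7*2 + 4)*18 = -(-14 + 4)*18 = -1*(-10)*18 = 10*18 = 180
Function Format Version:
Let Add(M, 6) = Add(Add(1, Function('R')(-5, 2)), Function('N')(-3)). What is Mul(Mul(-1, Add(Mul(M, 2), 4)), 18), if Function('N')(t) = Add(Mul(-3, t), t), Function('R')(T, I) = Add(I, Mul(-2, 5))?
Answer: 180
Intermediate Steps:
Function('R')(T, I) = Add(-10, I) (Function('R')(T, I) = Add(I, -10) = Add(-10, I))
Function('N')(t) = Mul(-2, t)
M = -7 (M = Add(-6, Add(Add(1, Add(-10, 2)), Mul(-2, -3))) = Add(-6, Add(Add(1, -8), 6)) = Add(-6, Add(-7, 6)) = Add(-6, -1) = -7)
Mul(Mul(-1, Add(Mul(M, 2), 4)), 18) = Mul(Mul(-1, Add(Mul(-7, 2), 4)), 18) = Mul(Mul(-1, Add(-14, 4)), 18) = Mul(Mul(-1, -10), 18) = Mul(10, 18) = 180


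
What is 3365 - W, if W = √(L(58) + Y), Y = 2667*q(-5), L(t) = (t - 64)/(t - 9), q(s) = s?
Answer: 3365 - I*√653421/7 ≈ 3365.0 - 115.48*I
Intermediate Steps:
L(t) = (-64 + t)/(-9 + t)
Y = -13335 (Y = 2667*(-5) = -13335)
W = I*√653421/7 (W = √((-64 + 58)/(-9 + 58) - 13335) = √(-6/49 - 13335) = √(-653421/49) = I*√653421/7 ≈ 115.48*I)
3365 - W = 3365 - I*√653421/7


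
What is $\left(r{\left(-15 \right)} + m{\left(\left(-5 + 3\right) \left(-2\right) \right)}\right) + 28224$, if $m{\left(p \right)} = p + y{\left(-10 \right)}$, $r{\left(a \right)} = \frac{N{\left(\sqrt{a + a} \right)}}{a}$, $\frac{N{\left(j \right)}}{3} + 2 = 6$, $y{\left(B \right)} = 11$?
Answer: $\frac{141191}{5} \approx 28238.0$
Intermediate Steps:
$N{\left(j \right)} = 12$ ($N{\left(j \right)} = -6 + 3 \cdot 6 = -6 + 18 = 12$)
$r{\left(a \right)} = \frac{12}{a}$
$m{\left(p \right)} = 11 + p$ ($m{\left(p \right)} = p + 11 = 11 + p$)
$\left(r{\left(-15 \right)} + m{\left(\left(-5 + 3\right) \left(-2\right) \right)}\right) + 28224 = \left(\frac{12}{-15} + \left(11 + \left(-5 + 3\right) \left(-2\right)\right)\right) + 28224 = \left(12 \left(- \frac{1}{15}\right) + \left(11 - -4\right)\right) + 28224 = \left(- \frac{4}{5} + \left(11 + 4\right)\right) + 28224 = \left(- \frac{4}{5} + 15\right) + 28224 = \frac{71}{5} + 28224 = \frac{141191}{5}$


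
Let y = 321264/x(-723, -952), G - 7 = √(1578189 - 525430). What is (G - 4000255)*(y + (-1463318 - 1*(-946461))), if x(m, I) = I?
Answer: 35171403920424/17 - 61546141*√1052759/119 ≈ 2.0684e+12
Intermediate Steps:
G = 7 + √1052759 (G = 7 + √(1578189 - 525430) = 7 + √1052759 ≈ 1033.0)
y = -40158/119 (y = 321264/(-952) = 321264*(-1/952) = -40158/119 ≈ -337.46)
(G - 4000255)*(y + (-1463318 - 1*(-946461))) = ((7 + √1052759) - 4000255)*(-40158/119 + (-1463318 - 1*(-946461))) = (-4000248 + √1052759)*(-40158/119 + (-1463318 + 946461)) = (-4000248 + √1052759)*(-40158/119 - 516857) = (-4000248 + √1052759)*(-61546141/119) = 35171403920424/17 - 61546141*√1052759/119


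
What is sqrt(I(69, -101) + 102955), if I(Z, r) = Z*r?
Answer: sqrt(95986) ≈ 309.82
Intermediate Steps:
sqrt(I(69, -101) + 102955) = sqrt(69*(-101) + 102955) = sqrt(-6969 + 102955) = sqrt(95986)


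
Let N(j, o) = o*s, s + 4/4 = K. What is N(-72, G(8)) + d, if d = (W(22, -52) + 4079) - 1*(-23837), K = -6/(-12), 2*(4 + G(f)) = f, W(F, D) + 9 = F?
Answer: 27929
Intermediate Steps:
W(F, D) = -9 + F
G(f) = -4 + f/2
K = 1/2 (K = -6*(-1/12) = 1/2 ≈ 0.50000)
s = -1/2 (s = -1 + 1/2 = -1/2 ≈ -0.50000)
N(j, o) = -o/2 (N(j, o) = o*(-1/2) = -o/2)
d = 27929 (d = ((-9 + 22) + 4079) - 1*(-23837) = (13 + 4079) + 23837 = 4092 + 23837 = 27929)
N(-72, G(8)) + d = -(-4 + (1/2)*8)/2 + 27929 = -(-4 + 4)/2 + 27929 = -1/2*0 + 27929 = 0 + 27929 = 27929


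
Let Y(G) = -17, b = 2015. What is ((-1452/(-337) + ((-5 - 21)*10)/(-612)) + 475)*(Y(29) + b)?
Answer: 5491288992/5729 ≈ 9.5851e+5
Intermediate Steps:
((-1452/(-337) + ((-5 - 21)*10)/(-612)) + 475)*(Y(29) + b) = ((-1452/(-337) + ((-5 - 21)*10)/(-612)) + 475)*(-17 + 2015) = ((-1452*(-1/337) - 26*10*(-1/612)) + 475)*1998 = ((1452/337 - 260*(-1/612)) + 475)*1998 = ((1452/337 + 65/153) + 475)*1998 = (244061/51561 + 475)*1998 = (24735536/51561)*1998 = 5491288992/5729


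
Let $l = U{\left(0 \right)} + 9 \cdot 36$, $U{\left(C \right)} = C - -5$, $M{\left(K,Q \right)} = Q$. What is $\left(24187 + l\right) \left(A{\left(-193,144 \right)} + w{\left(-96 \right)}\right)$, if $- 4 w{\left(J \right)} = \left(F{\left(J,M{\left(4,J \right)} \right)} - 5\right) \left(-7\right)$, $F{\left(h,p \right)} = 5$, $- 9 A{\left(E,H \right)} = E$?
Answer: $525732$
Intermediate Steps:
$A{\left(E,H \right)} = - \frac{E}{9}$
$U{\left(C \right)} = 5 + C$ ($U{\left(C \right)} = C + 5 = 5 + C$)
$l = 329$ ($l = \left(5 + 0\right) + 9 \cdot 36 = 5 + 324 = 329$)
$w{\left(J \right)} = 0$ ($w{\left(J \right)} = - \frac{\left(5 - 5\right) \left(-7\right)}{4} = - \frac{0 \left(-7\right)}{4} = \left(- \frac{1}{4}\right) 0 = 0$)
$\left(24187 + l\right) \left(A{\left(-193,144 \right)} + w{\left(-96 \right)}\right) = \left(24187 + 329\right) \left(\left(- \frac{1}{9}\right) \left(-193\right) + 0\right) = 24516 \left(\frac{193}{9} + 0\right) = 24516 \cdot \frac{193}{9} = 525732$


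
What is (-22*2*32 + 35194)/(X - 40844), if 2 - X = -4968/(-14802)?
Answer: -4630559/5597669 ≈ -0.82723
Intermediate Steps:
X = 4106/2467 (X = 2 - (-4968)/(-14802) = 2 - (-4968)*(-1)/14802 = 2 - 1*828/2467 = 2 - 828/2467 = 4106/2467 ≈ 1.6644)
(-22*2*32 + 35194)/(X - 40844) = (-22*2*32 + 35194)/(4106/2467 - 40844) = (-44*32 + 35194)/(-100758042/2467) = (-1408 + 35194)*(-2467/100758042) = 33786*(-2467/100758042) = -4630559/5597669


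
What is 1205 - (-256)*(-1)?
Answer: 949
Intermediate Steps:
1205 - (-256)*(-1) = 1205 - 8*32 = 1205 - 256 = 949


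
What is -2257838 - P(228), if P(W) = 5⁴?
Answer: -2258463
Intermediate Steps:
P(W) = 625
-2257838 - P(228) = -2257838 - 1*625 = -2257838 - 625 = -2258463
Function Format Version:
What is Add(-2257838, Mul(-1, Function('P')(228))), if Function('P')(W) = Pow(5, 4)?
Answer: -2258463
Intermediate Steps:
Function('P')(W) = 625
Add(-2257838, Mul(-1, Function('P')(228))) = Add(-2257838, Mul(-1, 625)) = Add(-2257838, -625) = -2258463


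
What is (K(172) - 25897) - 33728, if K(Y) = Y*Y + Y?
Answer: -29869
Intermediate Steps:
K(Y) = Y + Y² (K(Y) = Y² + Y = Y + Y²)
(K(172) - 25897) - 33728 = (172*(1 + 172) - 25897) - 33728 = (172*173 - 25897) - 33728 = (29756 - 25897) - 33728 = 3859 - 33728 = -29869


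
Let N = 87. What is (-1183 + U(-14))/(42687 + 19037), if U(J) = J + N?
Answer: -555/30862 ≈ -0.017983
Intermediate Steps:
U(J) = 87 + J (U(J) = J + 87 = 87 + J)
(-1183 + U(-14))/(42687 + 19037) = (-1183 + (87 - 14))/(42687 + 19037) = (-1183 + 73)/61724 = -1110*1/61724 = -555/30862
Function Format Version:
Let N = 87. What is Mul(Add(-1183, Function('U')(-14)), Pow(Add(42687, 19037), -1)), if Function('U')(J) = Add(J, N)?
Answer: Rational(-555, 30862) ≈ -0.017983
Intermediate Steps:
Function('U')(J) = Add(87, J) (Function('U')(J) = Add(J, 87) = Add(87, J))
Mul(Add(-1183, Function('U')(-14)), Pow(Add(42687, 19037), -1)) = Mul(Add(-1183, Add(87, -14)), Pow(Add(42687, 19037), -1)) = Mul(Add(-1183, 73), Pow(61724, -1)) = Mul(-1110, Rational(1, 61724)) = Rational(-555, 30862)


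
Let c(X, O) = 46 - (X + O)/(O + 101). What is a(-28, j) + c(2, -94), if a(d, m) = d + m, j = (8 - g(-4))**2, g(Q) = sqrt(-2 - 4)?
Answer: 624/7 - 16*I*sqrt(6) ≈ 89.143 - 39.192*I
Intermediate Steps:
g(Q) = I*sqrt(6) (g(Q) = sqrt(-6) = I*sqrt(6))
c(X, O) = 46 - (O + X)/(101 + O)
j = (8 - I*sqrt(6))**2 ≈ 58.0 - 39.192*I
a(-28, j) + c(2, -94) = (-28 + (8 - I*sqrt(6))**2) + (4646 - 1*2 + 45*(-94))/(101 - 94) = (-28 + (8 - I*sqrt(6))**2) + (4646 - 2 - 4230)/7 = (-28 + (8 - I*sqrt(6))**2) + (1/7)*414 = (-28 + (8 - I*sqrt(6))**2) + 414/7 = 218/7 + (8 - I*sqrt(6))**2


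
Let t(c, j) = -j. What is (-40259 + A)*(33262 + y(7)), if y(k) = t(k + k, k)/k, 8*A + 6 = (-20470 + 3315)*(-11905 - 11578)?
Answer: 13388509984407/8 ≈ 1.6736e+12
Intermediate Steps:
A = 402850859/8 (A = -¾ + ((-20470 + 3315)*(-11905 - 11578))/8 = -¾ + (-17155*(-23483))/8 = -¾ + (⅛)*402850865 = -¾ + 402850865/8 = 402850859/8 ≈ 5.0356e+7)
y(k) = -1 (y(k) = (-k)/k = -1)
(-40259 + A)*(33262 + y(7)) = (-40259 + 402850859/8)*(33262 - 1) = (402528787/8)*33261 = 13388509984407/8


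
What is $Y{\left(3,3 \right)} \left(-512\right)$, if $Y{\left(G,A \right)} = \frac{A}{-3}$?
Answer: $512$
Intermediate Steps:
$Y{\left(G,A \right)} = - \frac{A}{3}$ ($Y{\left(G,A \right)} = A \left(- \frac{1}{3}\right) = - \frac{A}{3}$)
$Y{\left(3,3 \right)} \left(-512\right) = \left(- \frac{1}{3}\right) 3 \left(-512\right) = \left(-1\right) \left(-512\right) = 512$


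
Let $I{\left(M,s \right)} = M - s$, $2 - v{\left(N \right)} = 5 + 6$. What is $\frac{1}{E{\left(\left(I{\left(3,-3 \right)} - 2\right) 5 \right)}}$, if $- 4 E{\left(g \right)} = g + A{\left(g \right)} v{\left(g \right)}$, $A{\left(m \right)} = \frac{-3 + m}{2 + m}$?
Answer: $- \frac{88}{287} \approx -0.30662$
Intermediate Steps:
$v{\left(N \right)} = -9$ ($v{\left(N \right)} = 2 - \left(5 + 6\right) = 2 - 11 = -9$)
$A{\left(m \right)} = \frac{-3 + m}{2 + m}$
$E{\left(g \right)} = - \frac{g}{4} + \frac{9 \left(-3 + g\right)}{4 \left(2 + g\right)}$ ($E{\left(g \right)} = - \frac{g + \frac{-3 + g}{2 + g} \left(-9\right)}{4} = - \frac{g - \frac{9 \left(-3 + g\right)}{2 + g}}{4} = - \frac{g}{4} + \frac{9 \left(-3 + g\right)}{4 \left(2 + g\right)}$)
$\frac{1}{E{\left(\left(I{\left(3,-3 \right)} - 2\right) 5 \right)}} = \frac{1}{\frac{1}{4} \frac{1}{2 + \left(\left(3 - -3\right) - 2\right) 5} \left(-27 - \left(\left(\left(3 - -3\right) - 2\right) 5\right)^{2} + 7 \left(\left(3 - -3\right) - 2\right) 5\right)} = \frac{1}{\frac{1}{4} \frac{1}{2 + \left(\left(3 + 3\right) - 2\right) 5} \left(-27 - \left(\left(\left(3 + 3\right) - 2\right) 5\right)^{2} + 7 \left(\left(3 + 3\right) - 2\right) 5\right)} = \frac{1}{\frac{1}{4} \frac{1}{2 + \left(6 - 2\right) 5} \left(-27 - \left(\left(6 - 2\right) 5\right)^{2} + 7 \left(6 - 2\right) 5\right)} = \frac{1}{\frac{1}{4} \frac{1}{2 + 4 \cdot 5} \left(-27 - \left(4 \cdot 5\right)^{2} + 7 \cdot 4 \cdot 5\right)} = \frac{1}{\frac{1}{4} \frac{1}{2 + 20} \left(-27 - 20^{2} + 7 \cdot 20\right)} = \frac{1}{\frac{1}{4} \cdot \frac{1}{22} \left(-27 - 400 + 140\right)} = \frac{1}{\frac{1}{4} \cdot \frac{1}{22} \left(-287\right)} = \frac{1}{- \frac{287}{88}} = - \frac{88}{287}$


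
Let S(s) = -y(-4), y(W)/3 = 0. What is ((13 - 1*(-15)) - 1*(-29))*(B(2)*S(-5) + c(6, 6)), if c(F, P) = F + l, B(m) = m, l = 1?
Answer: 399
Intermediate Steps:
y(W) = 0 (y(W) = 3*0 = 0)
c(F, P) = 1 + F (c(F, P) = F + 1 = 1 + F)
S(s) = 0 (S(s) = -1*0 = 0)
((13 - 1*(-15)) - 1*(-29))*(B(2)*S(-5) + c(6, 6)) = ((13 - 1*(-15)) - 1*(-29))*(2*0 + (1 + 6)) = ((13 + 15) + 29)*(0 + 7) = (28 + 29)*7 = 57*7 = 399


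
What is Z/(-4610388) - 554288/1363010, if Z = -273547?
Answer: -1091317723637/3142002473940 ≈ -0.34733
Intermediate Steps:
Z/(-4610388) - 554288/1363010 = -273547/(-4610388) - 554288/1363010 = -273547*(-1/4610388) - 554288*1/1363010 = 273547/4610388 - 277144/681505 = -1091317723637/3142002473940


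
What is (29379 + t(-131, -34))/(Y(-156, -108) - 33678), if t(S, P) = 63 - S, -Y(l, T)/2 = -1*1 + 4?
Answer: -29573/33684 ≈ -0.87795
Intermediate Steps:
Y(l, T) = -6 (Y(l, T) = -2*(-1*1 + 4) = -2*(-1 + 4) = -2*3 = -6)
(29379 + t(-131, -34))/(Y(-156, -108) - 33678) = (29379 + (63 - 1*(-131)))/(-6 - 33678) = (29379 + (63 + 131))/(-33684) = (29379 + 194)*(-1/33684) = 29573*(-1/33684) = -29573/33684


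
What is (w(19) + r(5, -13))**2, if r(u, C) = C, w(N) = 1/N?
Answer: 60516/361 ≈ 167.63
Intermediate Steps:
(w(19) + r(5, -13))**2 = (1/19 - 13)**2 = (-246/19)**2 = 60516/361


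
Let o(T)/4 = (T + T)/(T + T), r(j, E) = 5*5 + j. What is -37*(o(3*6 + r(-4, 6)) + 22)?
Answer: -962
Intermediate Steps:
r(j, E) = 25 + j
o(T) = 4 (o(T) = 4*((T + T)/(T + T)) = 4*((2*T)/((2*T))) = 4*((2*T)*(1/(2*T))) = 4*1 = 4)
-37*(o(3*6 + r(-4, 6)) + 22) = -37*(4 + 22) = -37*26 = -962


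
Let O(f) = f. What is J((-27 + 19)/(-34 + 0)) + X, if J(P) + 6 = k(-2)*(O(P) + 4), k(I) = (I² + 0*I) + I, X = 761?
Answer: 12979/17 ≈ 763.47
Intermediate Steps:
k(I) = I + I² (k(I) = (I² + 0) + I = I² + I = I + I²)
J(P) = 2 + 2*P (J(P) = -6 + (-2*(1 - 2))*(P + 4) = -6 + (-2*(-1))*(4 + P) = -6 + 2*(4 + P) = -6 + (8 + 2*P) = 2 + 2*P)
J((-27 + 19)/(-34 + 0)) + X = (2 + 2*((-27 + 19)/(-34 + 0))) + 761 = (2 + 2*(-8/(-34))) + 761 = (2 + 2*(-8*(-1/34))) + 761 = (2 + 2*(4/17)) + 761 = (2 + 8/17) + 761 = 42/17 + 761 = 12979/17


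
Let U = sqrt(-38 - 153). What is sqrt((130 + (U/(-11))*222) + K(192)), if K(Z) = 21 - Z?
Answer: sqrt(-4961 - 2442*I*sqrt(191))/11 ≈ 10.975 - 12.707*I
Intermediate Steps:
U = I*sqrt(191) (U = sqrt(-191) = I*sqrt(191) ≈ 13.82*I)
sqrt((130 + (U/(-11))*222) + K(192)) = sqrt((130 + ((I*sqrt(191))/(-11))*222) + (21 - 1*192)) = sqrt((130 + ((I*sqrt(191))*(-1/11))*222) + (21 - 192)) = sqrt((130 - I*sqrt(191)/11*222) - 171) = sqrt((130 - 222*I*sqrt(191)/11) - 171) = sqrt(-41 - 222*I*sqrt(191)/11)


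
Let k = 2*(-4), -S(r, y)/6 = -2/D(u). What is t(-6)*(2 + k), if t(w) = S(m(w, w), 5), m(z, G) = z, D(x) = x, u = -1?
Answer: 72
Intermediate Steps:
S(r, y) = -12 (S(r, y) = -(-12)/(-1) = -(-12)*(-1) = -6*2 = -12)
t(w) = -12
k = -8
t(-6)*(2 + k) = -12*(2 - 8) = -12*(-6) = 72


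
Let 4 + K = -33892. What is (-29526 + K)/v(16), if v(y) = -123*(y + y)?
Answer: 31711/1968 ≈ 16.113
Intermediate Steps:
K = -33896 (K = -4 - 33892 = -33896)
v(y) = -246*y
(-29526 + K)/v(16) = (-29526 - 33896)/((-246*16)) = -63422/(-3936) = -63422*(-1/3936) = 31711/1968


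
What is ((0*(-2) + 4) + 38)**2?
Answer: 1764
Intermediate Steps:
((0*(-2) + 4) + 38)**2 = ((0 + 4) + 38)**2 = (4 + 38)**2 = 42**2 = 1764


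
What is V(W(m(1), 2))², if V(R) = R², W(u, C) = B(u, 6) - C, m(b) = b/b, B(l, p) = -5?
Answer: 2401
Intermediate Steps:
m(b) = 1
W(u, C) = -5 - C
V(W(m(1), 2))² = ((-5 - 1*2)²)² = ((-5 - 2)²)² = ((-7)²)² = 49² = 2401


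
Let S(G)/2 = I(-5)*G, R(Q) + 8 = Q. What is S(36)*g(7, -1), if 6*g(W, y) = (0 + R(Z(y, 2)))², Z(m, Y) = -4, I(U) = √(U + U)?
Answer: 1728*I*√10 ≈ 5464.4*I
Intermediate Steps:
I(U) = √2*√U (I(U) = √(2*U) = √2*√U)
R(Q) = -8 + Q
g(W, y) = 24 (g(W, y) = (0 + (-8 - 4))²/6 = (0 - 12)²/6 = (⅙)*(-12)² = (⅙)*144 = 24)
S(G) = 2*I*G*√10 (S(G) = 2*((√2*√(-5))*G) = 2*((√2*(I*√5))*G) = 2*((I*√10)*G) = 2*(I*G*√10) = 2*I*G*√10)
S(36)*g(7, -1) = (2*I*36*√10)*24 = (72*I*√10)*24 = 1728*I*√10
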